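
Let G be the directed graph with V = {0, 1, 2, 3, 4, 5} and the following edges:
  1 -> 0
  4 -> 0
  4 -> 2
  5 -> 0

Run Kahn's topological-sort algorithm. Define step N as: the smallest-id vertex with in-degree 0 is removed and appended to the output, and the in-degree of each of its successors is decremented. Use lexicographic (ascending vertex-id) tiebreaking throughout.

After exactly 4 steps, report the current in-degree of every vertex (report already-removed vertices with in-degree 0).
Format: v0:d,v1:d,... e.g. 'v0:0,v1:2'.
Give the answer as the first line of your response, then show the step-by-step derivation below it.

v0:1,v1:0,v2:0,v3:0,v4:0,v5:0

step 1: output 1; order=[1]; indeg=(2,0,1,0,0,0)
step 2: output 3; order=[1,3]; indeg=(2,0,1,0,0,0)
step 3: output 4; order=[1,3,4]; indeg=(1,0,0,0,0,0)
step 4: output 2; order=[1,3,4,2]; indeg=(1,0,0,0,0,0)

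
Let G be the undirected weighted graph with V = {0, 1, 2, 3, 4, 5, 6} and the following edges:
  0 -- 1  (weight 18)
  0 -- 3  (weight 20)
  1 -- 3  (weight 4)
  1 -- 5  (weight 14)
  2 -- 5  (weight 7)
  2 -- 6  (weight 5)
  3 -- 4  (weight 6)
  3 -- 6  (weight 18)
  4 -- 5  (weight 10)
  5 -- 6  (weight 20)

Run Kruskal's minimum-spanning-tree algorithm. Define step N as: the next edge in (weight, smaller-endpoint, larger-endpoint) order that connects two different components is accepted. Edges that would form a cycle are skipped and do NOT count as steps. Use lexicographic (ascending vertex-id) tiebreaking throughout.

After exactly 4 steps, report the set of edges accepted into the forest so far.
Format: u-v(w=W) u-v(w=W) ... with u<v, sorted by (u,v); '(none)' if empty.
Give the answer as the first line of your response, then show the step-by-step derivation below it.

1-3(w=4) 2-5(w=7) 2-6(w=5) 3-4(w=6)

step 1: add edge 1-3 (w=4); MST = {1-3(w=4)}
step 2: add edge 2-6 (w=5); MST = {1-3(w=4) 2-6(w=5)}
step 3: add edge 3-4 (w=6); MST = {1-3(w=4) 2-6(w=5) 3-4(w=6)}
step 4: add edge 2-5 (w=7); MST = {1-3(w=4) 2-5(w=7) 2-6(w=5) 3-4(w=6)}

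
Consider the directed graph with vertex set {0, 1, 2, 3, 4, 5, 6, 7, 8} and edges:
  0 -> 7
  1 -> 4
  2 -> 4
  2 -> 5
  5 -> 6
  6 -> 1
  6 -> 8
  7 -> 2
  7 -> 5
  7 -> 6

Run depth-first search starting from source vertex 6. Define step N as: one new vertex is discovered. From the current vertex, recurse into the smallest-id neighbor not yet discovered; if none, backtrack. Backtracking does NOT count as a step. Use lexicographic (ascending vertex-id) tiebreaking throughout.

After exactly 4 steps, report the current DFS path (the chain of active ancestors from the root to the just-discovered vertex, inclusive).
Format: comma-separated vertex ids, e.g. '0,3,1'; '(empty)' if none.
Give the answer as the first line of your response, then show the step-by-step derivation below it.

6,8

step 1: discover 6; path=6; order=6
step 2: discover 1; path=6>1; order=6,1
step 3: discover 4; path=6>1>4; order=6,1,4
step 4: discover 8; path=6>8; order=6,1,4,8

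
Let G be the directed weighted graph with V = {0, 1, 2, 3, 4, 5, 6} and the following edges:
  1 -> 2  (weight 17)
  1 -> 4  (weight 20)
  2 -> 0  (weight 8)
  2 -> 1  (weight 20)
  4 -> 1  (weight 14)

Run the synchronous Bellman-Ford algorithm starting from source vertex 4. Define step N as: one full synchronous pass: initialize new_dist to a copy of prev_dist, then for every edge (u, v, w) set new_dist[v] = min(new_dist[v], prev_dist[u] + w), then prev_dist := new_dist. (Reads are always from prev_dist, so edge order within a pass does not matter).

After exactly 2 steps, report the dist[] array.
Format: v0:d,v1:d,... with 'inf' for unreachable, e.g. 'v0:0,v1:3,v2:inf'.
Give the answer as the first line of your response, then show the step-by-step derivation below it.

v0:inf,v1:14,v2:31,v3:inf,v4:0,v5:inf,v6:inf

step 1: dist = v0:inf,v1:14,v2:inf,v3:inf,v4:0,v5:inf,v6:inf
step 2: dist = v0:inf,v1:14,v2:31,v3:inf,v4:0,v5:inf,v6:inf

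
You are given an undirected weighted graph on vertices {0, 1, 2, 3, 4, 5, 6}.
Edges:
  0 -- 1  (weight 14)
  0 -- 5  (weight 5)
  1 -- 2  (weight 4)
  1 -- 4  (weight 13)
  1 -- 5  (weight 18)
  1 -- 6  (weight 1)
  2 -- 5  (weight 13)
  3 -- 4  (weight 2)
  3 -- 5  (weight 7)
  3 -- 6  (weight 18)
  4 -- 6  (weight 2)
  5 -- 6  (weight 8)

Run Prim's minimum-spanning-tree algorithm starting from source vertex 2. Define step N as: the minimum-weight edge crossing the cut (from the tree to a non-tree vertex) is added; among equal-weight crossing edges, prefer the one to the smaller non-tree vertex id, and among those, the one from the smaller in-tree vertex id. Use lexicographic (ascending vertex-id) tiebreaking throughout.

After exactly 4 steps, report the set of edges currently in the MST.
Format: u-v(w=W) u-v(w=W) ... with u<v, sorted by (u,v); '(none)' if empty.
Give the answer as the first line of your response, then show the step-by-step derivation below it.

1-2(w=4) 1-6(w=1) 3-4(w=2) 4-6(w=2)

step 1: add edge 1-2 (w=4); MST = {1-2(w=4)}
step 2: add edge 1-6 (w=1); MST = {1-2(w=4) 1-6(w=1)}
step 3: add edge 4-6 (w=2); MST = {1-2(w=4) 1-6(w=1) 4-6(w=2)}
step 4: add edge 3-4 (w=2); MST = {1-2(w=4) 1-6(w=1) 3-4(w=2) 4-6(w=2)}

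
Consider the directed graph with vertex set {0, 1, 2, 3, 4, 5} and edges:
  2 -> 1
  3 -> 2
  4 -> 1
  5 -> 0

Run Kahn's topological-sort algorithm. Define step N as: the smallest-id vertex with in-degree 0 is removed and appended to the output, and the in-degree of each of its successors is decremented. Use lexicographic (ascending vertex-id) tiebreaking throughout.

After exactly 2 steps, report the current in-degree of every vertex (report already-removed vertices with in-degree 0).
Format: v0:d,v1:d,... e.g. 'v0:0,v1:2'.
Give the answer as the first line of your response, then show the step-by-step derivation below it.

v0:1,v1:1,v2:0,v3:0,v4:0,v5:0

step 1: output 3; order=[3]; indeg=(1,2,0,0,0,0)
step 2: output 2; order=[3,2]; indeg=(1,1,0,0,0,0)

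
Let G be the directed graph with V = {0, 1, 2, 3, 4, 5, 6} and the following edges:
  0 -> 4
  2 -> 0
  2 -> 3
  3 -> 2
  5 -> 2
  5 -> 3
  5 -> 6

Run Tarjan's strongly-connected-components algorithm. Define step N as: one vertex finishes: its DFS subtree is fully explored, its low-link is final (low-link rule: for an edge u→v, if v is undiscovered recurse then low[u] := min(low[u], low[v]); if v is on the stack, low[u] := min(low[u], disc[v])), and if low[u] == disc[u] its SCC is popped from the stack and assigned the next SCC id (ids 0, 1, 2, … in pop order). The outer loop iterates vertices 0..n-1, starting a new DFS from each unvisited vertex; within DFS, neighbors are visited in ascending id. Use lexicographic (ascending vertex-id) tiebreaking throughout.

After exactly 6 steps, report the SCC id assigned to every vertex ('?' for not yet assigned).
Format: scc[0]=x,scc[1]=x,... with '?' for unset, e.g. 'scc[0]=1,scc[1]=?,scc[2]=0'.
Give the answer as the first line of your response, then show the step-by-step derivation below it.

scc[0]=1,scc[1]=2,scc[2]=3,scc[3]=3,scc[4]=0,scc[5]=?,scc[6]=4

step 1: low=(low[0]=0,low[1]=?,low[2]=?,low[3]=?,low[4]=1,low[5]=?,low[6]=?); scc=(scc[0]=?,scc[1]=?,scc[2]=?,scc[3]=?,scc[4]=0,scc[5]=?,scc[6]=?)
step 2: low=(low[0]=0,low[1]=?,low[2]=?,low[3]=?,low[4]=1,low[5]=?,low[6]=?); scc=(scc[0]=1,scc[1]=?,scc[2]=?,scc[3]=?,scc[4]=0,scc[5]=?,scc[6]=?)
step 3: low=(low[0]=0,low[1]=2,low[2]=?,low[3]=?,low[4]=1,low[5]=?,low[6]=?); scc=(scc[0]=1,scc[1]=2,scc[2]=?,scc[3]=?,scc[4]=0,scc[5]=?,scc[6]=?)
step 4: low=(low[0]=0,low[1]=2,low[2]=3,low[3]=3,low[4]=1,low[5]=?,low[6]=?); scc=(scc[0]=1,scc[1]=2,scc[2]=?,scc[3]=?,scc[4]=0,scc[5]=?,scc[6]=?)
step 5: low=(low[0]=0,low[1]=2,low[2]=3,low[3]=3,low[4]=1,low[5]=?,low[6]=?); scc=(scc[0]=1,scc[1]=2,scc[2]=3,scc[3]=3,scc[4]=0,scc[5]=?,scc[6]=?)
step 6: low=(low[0]=0,low[1]=2,low[2]=3,low[3]=3,low[4]=1,low[5]=5,low[6]=6); scc=(scc[0]=1,scc[1]=2,scc[2]=3,scc[3]=3,scc[4]=0,scc[5]=?,scc[6]=4)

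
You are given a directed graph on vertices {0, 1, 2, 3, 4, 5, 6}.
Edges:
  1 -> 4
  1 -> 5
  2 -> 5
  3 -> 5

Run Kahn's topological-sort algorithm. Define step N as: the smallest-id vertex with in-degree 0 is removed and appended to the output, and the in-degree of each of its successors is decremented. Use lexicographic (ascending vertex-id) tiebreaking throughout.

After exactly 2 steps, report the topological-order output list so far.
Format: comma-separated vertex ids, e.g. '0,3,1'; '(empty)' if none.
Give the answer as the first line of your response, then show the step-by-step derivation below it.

0,1

step 1: output 0; order=[0]; indeg=(0,0,0,0,1,3,0)
step 2: output 1; order=[0,1]; indeg=(0,0,0,0,0,2,0)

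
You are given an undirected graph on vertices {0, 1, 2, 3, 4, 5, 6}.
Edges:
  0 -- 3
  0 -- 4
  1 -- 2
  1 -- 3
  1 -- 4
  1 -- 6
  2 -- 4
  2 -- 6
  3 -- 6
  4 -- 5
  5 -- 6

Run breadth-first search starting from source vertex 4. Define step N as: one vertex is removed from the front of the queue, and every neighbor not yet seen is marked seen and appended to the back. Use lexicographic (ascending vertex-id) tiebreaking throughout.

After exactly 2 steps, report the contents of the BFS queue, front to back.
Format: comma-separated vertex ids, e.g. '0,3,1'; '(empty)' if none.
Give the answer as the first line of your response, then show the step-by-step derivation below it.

1,2,5,3

step 1: dequeue 4; queue=[0,1,2,5]; order=4
step 2: dequeue 0; queue=[1,2,5,3]; order=4,0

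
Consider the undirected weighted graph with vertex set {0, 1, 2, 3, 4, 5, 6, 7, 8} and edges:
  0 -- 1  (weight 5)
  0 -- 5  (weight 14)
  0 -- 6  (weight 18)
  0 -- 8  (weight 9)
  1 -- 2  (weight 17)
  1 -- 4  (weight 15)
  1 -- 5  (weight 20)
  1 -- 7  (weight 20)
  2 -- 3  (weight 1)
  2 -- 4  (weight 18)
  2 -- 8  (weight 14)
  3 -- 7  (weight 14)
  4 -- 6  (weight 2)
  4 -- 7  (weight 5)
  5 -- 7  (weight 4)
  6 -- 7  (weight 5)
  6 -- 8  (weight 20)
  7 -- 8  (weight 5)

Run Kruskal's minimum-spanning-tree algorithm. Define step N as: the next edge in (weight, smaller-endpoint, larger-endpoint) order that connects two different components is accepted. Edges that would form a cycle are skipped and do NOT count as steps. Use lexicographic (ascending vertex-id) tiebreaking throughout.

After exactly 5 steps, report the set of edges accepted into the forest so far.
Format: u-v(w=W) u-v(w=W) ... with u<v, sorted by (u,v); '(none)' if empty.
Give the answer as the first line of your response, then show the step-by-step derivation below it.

0-1(w=5) 2-3(w=1) 4-6(w=2) 4-7(w=5) 5-7(w=4)

step 1: add edge 2-3 (w=1); MST = {2-3(w=1)}
step 2: add edge 4-6 (w=2); MST = {2-3(w=1) 4-6(w=2)}
step 3: add edge 5-7 (w=4); MST = {2-3(w=1) 4-6(w=2) 5-7(w=4)}
step 4: add edge 0-1 (w=5); MST = {0-1(w=5) 2-3(w=1) 4-6(w=2) 5-7(w=4)}
step 5: add edge 4-7 (w=5); MST = {0-1(w=5) 2-3(w=1) 4-6(w=2) 4-7(w=5) 5-7(w=4)}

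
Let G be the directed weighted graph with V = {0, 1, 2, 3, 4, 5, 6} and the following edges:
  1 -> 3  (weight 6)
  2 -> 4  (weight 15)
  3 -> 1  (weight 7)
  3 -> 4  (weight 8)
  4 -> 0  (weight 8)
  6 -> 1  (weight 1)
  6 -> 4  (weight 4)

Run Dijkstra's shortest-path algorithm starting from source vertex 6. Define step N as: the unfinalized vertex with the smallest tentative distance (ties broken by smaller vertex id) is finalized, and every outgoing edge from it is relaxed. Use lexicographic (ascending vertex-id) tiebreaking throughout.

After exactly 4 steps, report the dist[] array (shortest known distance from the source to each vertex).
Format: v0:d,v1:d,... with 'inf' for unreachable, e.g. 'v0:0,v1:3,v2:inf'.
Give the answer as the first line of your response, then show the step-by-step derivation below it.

v0:12,v1:1,v2:inf,v3:7,v4:4,v5:inf,v6:0

step 1: dist = v0:inf,v1:1,v2:inf,v3:inf,v4:4,v5:inf,v6:0
step 2: dist = v0:inf,v1:1,v2:inf,v3:7,v4:4,v5:inf,v6:0
step 3: dist = v0:12,v1:1,v2:inf,v3:7,v4:4,v5:inf,v6:0
step 4: dist = v0:12,v1:1,v2:inf,v3:7,v4:4,v5:inf,v6:0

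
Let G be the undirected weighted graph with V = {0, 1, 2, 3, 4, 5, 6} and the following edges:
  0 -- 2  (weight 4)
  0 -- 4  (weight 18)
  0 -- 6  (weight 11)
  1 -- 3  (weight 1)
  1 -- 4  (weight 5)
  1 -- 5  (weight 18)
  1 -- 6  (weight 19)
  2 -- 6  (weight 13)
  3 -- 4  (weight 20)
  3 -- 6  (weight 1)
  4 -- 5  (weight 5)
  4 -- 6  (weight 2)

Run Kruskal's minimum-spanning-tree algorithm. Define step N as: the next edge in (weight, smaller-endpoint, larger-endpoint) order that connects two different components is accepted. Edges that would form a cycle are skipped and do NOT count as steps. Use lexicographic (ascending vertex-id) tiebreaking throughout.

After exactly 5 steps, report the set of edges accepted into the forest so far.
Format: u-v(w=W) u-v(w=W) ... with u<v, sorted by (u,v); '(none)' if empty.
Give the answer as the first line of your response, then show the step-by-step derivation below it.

0-2(w=4) 1-3(w=1) 3-6(w=1) 4-5(w=5) 4-6(w=2)

step 1: add edge 1-3 (w=1); MST = {1-3(w=1)}
step 2: add edge 3-6 (w=1); MST = {1-3(w=1) 3-6(w=1)}
step 3: add edge 4-6 (w=2); MST = {1-3(w=1) 3-6(w=1) 4-6(w=2)}
step 4: add edge 0-2 (w=4); MST = {0-2(w=4) 1-3(w=1) 3-6(w=1) 4-6(w=2)}
step 5: add edge 4-5 (w=5); MST = {0-2(w=4) 1-3(w=1) 3-6(w=1) 4-5(w=5) 4-6(w=2)}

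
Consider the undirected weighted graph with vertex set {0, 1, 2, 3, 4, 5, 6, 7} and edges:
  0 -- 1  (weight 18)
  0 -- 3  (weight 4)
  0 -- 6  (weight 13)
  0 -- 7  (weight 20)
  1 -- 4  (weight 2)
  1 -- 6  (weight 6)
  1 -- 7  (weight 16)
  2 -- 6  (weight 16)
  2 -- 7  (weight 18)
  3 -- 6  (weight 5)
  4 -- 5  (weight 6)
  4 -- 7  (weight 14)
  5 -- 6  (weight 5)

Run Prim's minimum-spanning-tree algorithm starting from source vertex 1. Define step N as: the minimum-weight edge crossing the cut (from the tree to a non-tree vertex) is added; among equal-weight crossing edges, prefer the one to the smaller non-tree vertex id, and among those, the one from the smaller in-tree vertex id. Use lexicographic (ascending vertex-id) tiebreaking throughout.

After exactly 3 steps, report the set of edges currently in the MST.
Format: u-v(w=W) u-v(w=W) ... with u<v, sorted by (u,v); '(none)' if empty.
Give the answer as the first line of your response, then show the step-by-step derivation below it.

1-4(w=2) 4-5(w=6) 5-6(w=5)

step 1: add edge 1-4 (w=2); MST = {1-4(w=2)}
step 2: add edge 4-5 (w=6); MST = {1-4(w=2) 4-5(w=6)}
step 3: add edge 5-6 (w=5); MST = {1-4(w=2) 4-5(w=6) 5-6(w=5)}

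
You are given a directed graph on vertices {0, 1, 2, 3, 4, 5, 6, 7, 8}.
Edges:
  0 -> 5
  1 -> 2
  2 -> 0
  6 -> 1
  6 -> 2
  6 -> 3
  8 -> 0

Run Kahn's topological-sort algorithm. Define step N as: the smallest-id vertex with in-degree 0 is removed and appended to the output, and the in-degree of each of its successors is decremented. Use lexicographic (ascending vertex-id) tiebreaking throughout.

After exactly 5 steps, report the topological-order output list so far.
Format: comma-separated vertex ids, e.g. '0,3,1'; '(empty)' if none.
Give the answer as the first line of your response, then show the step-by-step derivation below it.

4,6,1,2,3

step 1: output 4; order=[4]; indeg=(2,1,2,1,0,1,0,0,0)
step 2: output 6; order=[4,6]; indeg=(2,0,1,0,0,1,0,0,0)
step 3: output 1; order=[4,6,1]; indeg=(2,0,0,0,0,1,0,0,0)
step 4: output 2; order=[4,6,1,2]; indeg=(1,0,0,0,0,1,0,0,0)
step 5: output 3; order=[4,6,1,2,3]; indeg=(1,0,0,0,0,1,0,0,0)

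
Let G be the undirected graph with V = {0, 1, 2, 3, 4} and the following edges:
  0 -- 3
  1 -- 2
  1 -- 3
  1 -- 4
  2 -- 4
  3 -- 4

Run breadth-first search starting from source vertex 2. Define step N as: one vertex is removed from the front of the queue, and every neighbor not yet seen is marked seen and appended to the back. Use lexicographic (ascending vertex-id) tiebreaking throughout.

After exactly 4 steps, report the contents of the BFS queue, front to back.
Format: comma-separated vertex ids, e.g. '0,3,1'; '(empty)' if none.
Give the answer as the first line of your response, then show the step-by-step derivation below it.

0

step 1: dequeue 2; queue=[1,4]; order=2
step 2: dequeue 1; queue=[4,3]; order=2,1
step 3: dequeue 4; queue=[3]; order=2,1,4
step 4: dequeue 3; queue=[0]; order=2,1,4,3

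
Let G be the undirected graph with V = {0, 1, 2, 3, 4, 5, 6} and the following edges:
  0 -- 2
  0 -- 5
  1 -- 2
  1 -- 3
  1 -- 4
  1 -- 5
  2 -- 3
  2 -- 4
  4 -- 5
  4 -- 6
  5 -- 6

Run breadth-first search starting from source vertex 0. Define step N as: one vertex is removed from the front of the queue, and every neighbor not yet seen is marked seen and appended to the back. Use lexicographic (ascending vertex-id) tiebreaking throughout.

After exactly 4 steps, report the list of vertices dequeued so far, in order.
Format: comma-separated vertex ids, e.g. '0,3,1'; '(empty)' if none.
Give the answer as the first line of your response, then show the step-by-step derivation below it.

0,2,5,1

step 1: dequeue 0; queue=[2,5]; order=0
step 2: dequeue 2; queue=[5,1,3,4]; order=0,2
step 3: dequeue 5; queue=[1,3,4,6]; order=0,2,5
step 4: dequeue 1; queue=[3,4,6]; order=0,2,5,1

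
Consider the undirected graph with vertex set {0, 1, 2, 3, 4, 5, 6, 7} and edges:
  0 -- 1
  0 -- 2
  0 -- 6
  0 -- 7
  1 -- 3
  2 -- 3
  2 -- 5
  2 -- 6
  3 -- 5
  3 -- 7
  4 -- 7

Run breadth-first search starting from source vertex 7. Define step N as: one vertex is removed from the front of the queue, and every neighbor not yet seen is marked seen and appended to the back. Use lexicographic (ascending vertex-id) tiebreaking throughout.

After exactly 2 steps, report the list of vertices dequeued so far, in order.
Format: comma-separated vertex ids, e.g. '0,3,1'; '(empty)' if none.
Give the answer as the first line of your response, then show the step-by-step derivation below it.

7,0

step 1: dequeue 7; queue=[0,3,4]; order=7
step 2: dequeue 0; queue=[3,4,1,2,6]; order=7,0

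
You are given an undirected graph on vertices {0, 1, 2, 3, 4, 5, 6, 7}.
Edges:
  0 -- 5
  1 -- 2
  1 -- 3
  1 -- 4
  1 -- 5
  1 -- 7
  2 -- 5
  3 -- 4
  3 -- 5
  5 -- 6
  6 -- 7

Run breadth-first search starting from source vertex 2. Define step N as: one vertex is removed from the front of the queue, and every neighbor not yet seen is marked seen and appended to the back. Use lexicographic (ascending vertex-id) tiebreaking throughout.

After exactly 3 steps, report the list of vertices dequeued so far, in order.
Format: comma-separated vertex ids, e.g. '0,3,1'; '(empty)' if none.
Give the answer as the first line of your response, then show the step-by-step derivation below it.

2,1,5

step 1: dequeue 2; queue=[1,5]; order=2
step 2: dequeue 1; queue=[5,3,4,7]; order=2,1
step 3: dequeue 5; queue=[3,4,7,0,6]; order=2,1,5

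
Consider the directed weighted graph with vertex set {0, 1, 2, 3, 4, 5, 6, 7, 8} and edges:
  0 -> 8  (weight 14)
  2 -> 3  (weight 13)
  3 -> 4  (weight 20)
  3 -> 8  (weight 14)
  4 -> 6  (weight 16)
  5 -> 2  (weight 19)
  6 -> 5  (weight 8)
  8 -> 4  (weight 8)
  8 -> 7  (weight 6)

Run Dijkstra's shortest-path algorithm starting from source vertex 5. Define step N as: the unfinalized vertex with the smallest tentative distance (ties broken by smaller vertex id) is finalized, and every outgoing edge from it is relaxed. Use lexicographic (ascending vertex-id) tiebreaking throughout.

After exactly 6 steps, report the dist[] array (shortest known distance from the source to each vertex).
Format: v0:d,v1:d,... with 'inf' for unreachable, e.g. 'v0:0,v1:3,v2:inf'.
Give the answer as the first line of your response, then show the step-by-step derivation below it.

v0:inf,v1:inf,v2:19,v3:32,v4:52,v5:0,v6:68,v7:52,v8:46

step 1: dist = v0:inf,v1:inf,v2:19,v3:inf,v4:inf,v5:0,v6:inf,v7:inf,v8:inf
step 2: dist = v0:inf,v1:inf,v2:19,v3:32,v4:inf,v5:0,v6:inf,v7:inf,v8:inf
step 3: dist = v0:inf,v1:inf,v2:19,v3:32,v4:52,v5:0,v6:inf,v7:inf,v8:46
step 4: dist = v0:inf,v1:inf,v2:19,v3:32,v4:52,v5:0,v6:inf,v7:52,v8:46
step 5: dist = v0:inf,v1:inf,v2:19,v3:32,v4:52,v5:0,v6:68,v7:52,v8:46
step 6: dist = v0:inf,v1:inf,v2:19,v3:32,v4:52,v5:0,v6:68,v7:52,v8:46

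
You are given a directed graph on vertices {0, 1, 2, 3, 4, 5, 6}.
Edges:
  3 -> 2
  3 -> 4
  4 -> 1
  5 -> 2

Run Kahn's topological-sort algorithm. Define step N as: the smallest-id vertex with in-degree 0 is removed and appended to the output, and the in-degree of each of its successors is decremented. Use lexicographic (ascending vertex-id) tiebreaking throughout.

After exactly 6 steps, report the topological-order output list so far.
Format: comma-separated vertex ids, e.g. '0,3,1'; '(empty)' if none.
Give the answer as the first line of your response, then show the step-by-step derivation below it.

0,3,4,1,5,2

step 1: output 0; order=[0]; indeg=(0,1,2,0,1,0,0)
step 2: output 3; order=[0,3]; indeg=(0,1,1,0,0,0,0)
step 3: output 4; order=[0,3,4]; indeg=(0,0,1,0,0,0,0)
step 4: output 1; order=[0,3,4,1]; indeg=(0,0,1,0,0,0,0)
step 5: output 5; order=[0,3,4,1,5]; indeg=(0,0,0,0,0,0,0)
step 6: output 2; order=[0,3,4,1,5,2]; indeg=(0,0,0,0,0,0,0)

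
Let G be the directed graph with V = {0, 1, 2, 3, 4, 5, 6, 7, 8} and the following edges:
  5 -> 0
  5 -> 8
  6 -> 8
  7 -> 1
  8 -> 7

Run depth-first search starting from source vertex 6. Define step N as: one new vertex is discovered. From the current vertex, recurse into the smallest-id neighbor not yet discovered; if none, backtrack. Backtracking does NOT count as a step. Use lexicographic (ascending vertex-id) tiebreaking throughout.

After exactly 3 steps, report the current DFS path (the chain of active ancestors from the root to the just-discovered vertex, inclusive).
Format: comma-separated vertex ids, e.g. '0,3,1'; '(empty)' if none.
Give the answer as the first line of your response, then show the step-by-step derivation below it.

6,8,7

step 1: discover 6; path=6; order=6
step 2: discover 8; path=6>8; order=6,8
step 3: discover 7; path=6>8>7; order=6,8,7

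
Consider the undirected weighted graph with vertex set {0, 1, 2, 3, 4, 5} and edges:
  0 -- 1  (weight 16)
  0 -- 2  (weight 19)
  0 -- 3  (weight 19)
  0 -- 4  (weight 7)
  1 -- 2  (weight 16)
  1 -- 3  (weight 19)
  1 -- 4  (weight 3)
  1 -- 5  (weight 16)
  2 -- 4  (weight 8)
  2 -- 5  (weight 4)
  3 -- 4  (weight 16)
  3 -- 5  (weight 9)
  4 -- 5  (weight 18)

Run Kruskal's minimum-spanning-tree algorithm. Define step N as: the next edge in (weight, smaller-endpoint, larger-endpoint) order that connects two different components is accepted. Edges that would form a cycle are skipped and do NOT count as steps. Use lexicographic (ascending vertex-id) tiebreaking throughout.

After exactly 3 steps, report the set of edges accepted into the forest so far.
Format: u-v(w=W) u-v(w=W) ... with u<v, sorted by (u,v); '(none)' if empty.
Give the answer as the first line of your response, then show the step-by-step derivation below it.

0-4(w=7) 1-4(w=3) 2-5(w=4)

step 1: add edge 1-4 (w=3); MST = {1-4(w=3)}
step 2: add edge 2-5 (w=4); MST = {1-4(w=3) 2-5(w=4)}
step 3: add edge 0-4 (w=7); MST = {0-4(w=7) 1-4(w=3) 2-5(w=4)}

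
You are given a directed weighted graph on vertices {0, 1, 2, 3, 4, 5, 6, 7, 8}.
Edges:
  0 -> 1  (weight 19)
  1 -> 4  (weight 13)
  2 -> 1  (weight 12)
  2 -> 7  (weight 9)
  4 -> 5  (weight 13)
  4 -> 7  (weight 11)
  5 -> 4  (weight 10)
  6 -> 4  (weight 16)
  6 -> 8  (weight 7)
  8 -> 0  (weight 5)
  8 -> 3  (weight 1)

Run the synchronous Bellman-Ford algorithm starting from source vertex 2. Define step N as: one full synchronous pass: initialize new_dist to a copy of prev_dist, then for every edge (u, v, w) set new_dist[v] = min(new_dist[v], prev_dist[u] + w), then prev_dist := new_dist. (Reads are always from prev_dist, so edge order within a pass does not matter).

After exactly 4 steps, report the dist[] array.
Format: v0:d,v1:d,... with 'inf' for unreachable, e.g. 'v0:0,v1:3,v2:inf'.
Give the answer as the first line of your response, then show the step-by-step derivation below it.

v0:inf,v1:12,v2:0,v3:inf,v4:25,v5:38,v6:inf,v7:9,v8:inf

step 1: dist = v0:inf,v1:12,v2:0,v3:inf,v4:inf,v5:inf,v6:inf,v7:9,v8:inf
step 2: dist = v0:inf,v1:12,v2:0,v3:inf,v4:25,v5:inf,v6:inf,v7:9,v8:inf
step 3: dist = v0:inf,v1:12,v2:0,v3:inf,v4:25,v5:38,v6:inf,v7:9,v8:inf
step 4: dist = v0:inf,v1:12,v2:0,v3:inf,v4:25,v5:38,v6:inf,v7:9,v8:inf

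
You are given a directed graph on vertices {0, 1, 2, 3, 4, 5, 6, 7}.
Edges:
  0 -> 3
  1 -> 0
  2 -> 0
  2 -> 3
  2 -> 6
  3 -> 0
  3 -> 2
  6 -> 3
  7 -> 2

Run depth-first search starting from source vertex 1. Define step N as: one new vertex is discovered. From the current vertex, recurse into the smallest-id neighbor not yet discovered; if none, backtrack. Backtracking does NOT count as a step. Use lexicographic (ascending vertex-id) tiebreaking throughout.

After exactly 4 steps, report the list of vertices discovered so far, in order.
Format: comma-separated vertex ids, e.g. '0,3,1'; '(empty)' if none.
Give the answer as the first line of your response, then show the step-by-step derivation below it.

1,0,3,2

step 1: discover 1; path=1; order=1
step 2: discover 0; path=1>0; order=1,0
step 3: discover 3; path=1>0>3; order=1,0,3
step 4: discover 2; path=1>0>3>2; order=1,0,3,2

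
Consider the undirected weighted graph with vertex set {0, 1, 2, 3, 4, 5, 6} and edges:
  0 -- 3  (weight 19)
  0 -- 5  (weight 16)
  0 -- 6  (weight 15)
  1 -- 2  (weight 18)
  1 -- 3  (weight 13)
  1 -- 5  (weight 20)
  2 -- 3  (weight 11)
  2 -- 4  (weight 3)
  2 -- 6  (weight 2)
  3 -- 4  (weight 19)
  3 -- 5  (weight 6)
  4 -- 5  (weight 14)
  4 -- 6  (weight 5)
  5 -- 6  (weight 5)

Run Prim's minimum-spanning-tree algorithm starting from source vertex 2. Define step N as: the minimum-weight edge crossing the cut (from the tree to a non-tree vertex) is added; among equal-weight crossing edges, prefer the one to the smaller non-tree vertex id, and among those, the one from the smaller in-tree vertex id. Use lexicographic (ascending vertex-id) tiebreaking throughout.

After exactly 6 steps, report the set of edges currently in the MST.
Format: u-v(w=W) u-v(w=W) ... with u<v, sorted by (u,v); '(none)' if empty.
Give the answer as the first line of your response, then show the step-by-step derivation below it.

0-6(w=15) 1-3(w=13) 2-4(w=3) 2-6(w=2) 3-5(w=6) 5-6(w=5)

step 1: add edge 2-6 (w=2); MST = {2-6(w=2)}
step 2: add edge 2-4 (w=3); MST = {2-4(w=3) 2-6(w=2)}
step 3: add edge 5-6 (w=5); MST = {2-4(w=3) 2-6(w=2) 5-6(w=5)}
step 4: add edge 3-5 (w=6); MST = {2-4(w=3) 2-6(w=2) 3-5(w=6) 5-6(w=5)}
step 5: add edge 1-3 (w=13); MST = {1-3(w=13) 2-4(w=3) 2-6(w=2) 3-5(w=6) 5-6(w=5)}
step 6: add edge 0-6 (w=15); MST = {0-6(w=15) 1-3(w=13) 2-4(w=3) 2-6(w=2) 3-5(w=6) 5-6(w=5)}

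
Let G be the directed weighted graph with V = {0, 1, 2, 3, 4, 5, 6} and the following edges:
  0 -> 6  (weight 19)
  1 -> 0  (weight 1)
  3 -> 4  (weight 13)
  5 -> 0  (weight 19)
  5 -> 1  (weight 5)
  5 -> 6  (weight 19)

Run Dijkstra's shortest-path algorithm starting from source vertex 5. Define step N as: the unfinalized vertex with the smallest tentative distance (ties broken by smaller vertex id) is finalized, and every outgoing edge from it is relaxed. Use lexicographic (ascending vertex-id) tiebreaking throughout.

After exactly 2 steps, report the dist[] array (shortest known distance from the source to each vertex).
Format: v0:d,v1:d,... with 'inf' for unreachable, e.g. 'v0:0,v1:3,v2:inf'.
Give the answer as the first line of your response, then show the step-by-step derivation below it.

v0:6,v1:5,v2:inf,v3:inf,v4:inf,v5:0,v6:19

step 1: dist = v0:19,v1:5,v2:inf,v3:inf,v4:inf,v5:0,v6:19
step 2: dist = v0:6,v1:5,v2:inf,v3:inf,v4:inf,v5:0,v6:19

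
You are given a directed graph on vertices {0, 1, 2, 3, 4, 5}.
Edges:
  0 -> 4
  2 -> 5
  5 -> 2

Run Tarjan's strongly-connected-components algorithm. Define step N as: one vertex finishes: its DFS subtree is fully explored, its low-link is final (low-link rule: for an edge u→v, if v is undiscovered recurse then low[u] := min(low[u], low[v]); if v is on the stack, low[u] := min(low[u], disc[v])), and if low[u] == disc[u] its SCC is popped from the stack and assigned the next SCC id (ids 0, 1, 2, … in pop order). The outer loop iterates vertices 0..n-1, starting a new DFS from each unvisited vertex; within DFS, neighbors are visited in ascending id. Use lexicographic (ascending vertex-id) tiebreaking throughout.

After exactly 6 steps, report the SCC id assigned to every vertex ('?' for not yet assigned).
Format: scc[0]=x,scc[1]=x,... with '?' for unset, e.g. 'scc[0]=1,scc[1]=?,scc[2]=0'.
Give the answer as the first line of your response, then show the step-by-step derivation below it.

scc[0]=1,scc[1]=2,scc[2]=3,scc[3]=4,scc[4]=0,scc[5]=3

step 1: low=(low[0]=0,low[1]=?,low[2]=?,low[3]=?,low[4]=1,low[5]=?); scc=(scc[0]=?,scc[1]=?,scc[2]=?,scc[3]=?,scc[4]=0,scc[5]=?)
step 2: low=(low[0]=0,low[1]=?,low[2]=?,low[3]=?,low[4]=1,low[5]=?); scc=(scc[0]=1,scc[1]=?,scc[2]=?,scc[3]=?,scc[4]=0,scc[5]=?)
step 3: low=(low[0]=0,low[1]=2,low[2]=?,low[3]=?,low[4]=1,low[5]=?); scc=(scc[0]=1,scc[1]=2,scc[2]=?,scc[3]=?,scc[4]=0,scc[5]=?)
step 4: low=(low[0]=0,low[1]=2,low[2]=3,low[3]=?,low[4]=1,low[5]=3); scc=(scc[0]=1,scc[1]=2,scc[2]=?,scc[3]=?,scc[4]=0,scc[5]=?)
step 5: low=(low[0]=0,low[1]=2,low[2]=3,low[3]=?,low[4]=1,low[5]=3); scc=(scc[0]=1,scc[1]=2,scc[2]=3,scc[3]=?,scc[4]=0,scc[5]=3)
step 6: low=(low[0]=0,low[1]=2,low[2]=3,low[3]=5,low[4]=1,low[5]=3); scc=(scc[0]=1,scc[1]=2,scc[2]=3,scc[3]=4,scc[4]=0,scc[5]=3)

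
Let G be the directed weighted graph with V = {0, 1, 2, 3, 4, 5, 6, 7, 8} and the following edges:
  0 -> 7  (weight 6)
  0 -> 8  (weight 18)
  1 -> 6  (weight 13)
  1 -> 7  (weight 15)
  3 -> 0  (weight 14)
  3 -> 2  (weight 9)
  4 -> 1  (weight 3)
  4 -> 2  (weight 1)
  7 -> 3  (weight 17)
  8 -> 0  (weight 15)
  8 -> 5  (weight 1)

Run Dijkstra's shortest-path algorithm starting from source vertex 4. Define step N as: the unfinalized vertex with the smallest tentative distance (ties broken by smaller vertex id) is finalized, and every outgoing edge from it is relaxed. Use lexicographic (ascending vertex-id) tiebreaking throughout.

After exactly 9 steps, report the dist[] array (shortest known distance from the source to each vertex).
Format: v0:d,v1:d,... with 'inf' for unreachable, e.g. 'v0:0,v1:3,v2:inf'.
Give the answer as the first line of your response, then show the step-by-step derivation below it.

v0:49,v1:3,v2:1,v3:35,v4:0,v5:68,v6:16,v7:18,v8:67

step 1: dist = v0:inf,v1:3,v2:1,v3:inf,v4:0,v5:inf,v6:inf,v7:inf,v8:inf
step 2: dist = v0:inf,v1:3,v2:1,v3:inf,v4:0,v5:inf,v6:inf,v7:inf,v8:inf
step 3: dist = v0:inf,v1:3,v2:1,v3:inf,v4:0,v5:inf,v6:16,v7:18,v8:inf
step 4: dist = v0:inf,v1:3,v2:1,v3:inf,v4:0,v5:inf,v6:16,v7:18,v8:inf
step 5: dist = v0:inf,v1:3,v2:1,v3:35,v4:0,v5:inf,v6:16,v7:18,v8:inf
step 6: dist = v0:49,v1:3,v2:1,v3:35,v4:0,v5:inf,v6:16,v7:18,v8:inf
step 7: dist = v0:49,v1:3,v2:1,v3:35,v4:0,v5:inf,v6:16,v7:18,v8:67
step 8: dist = v0:49,v1:3,v2:1,v3:35,v4:0,v5:68,v6:16,v7:18,v8:67
step 9: dist = v0:49,v1:3,v2:1,v3:35,v4:0,v5:68,v6:16,v7:18,v8:67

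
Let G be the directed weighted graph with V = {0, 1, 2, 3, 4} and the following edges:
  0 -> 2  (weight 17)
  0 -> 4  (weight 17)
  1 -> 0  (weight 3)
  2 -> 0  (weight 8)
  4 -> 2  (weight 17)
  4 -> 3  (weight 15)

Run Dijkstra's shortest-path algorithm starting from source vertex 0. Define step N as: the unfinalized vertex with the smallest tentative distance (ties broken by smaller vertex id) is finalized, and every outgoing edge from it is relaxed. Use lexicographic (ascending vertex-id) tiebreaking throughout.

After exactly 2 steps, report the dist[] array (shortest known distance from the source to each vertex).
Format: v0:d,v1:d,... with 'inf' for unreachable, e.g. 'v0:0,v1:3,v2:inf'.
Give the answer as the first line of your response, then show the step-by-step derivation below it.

v0:0,v1:inf,v2:17,v3:inf,v4:17

step 1: dist = v0:0,v1:inf,v2:17,v3:inf,v4:17
step 2: dist = v0:0,v1:inf,v2:17,v3:inf,v4:17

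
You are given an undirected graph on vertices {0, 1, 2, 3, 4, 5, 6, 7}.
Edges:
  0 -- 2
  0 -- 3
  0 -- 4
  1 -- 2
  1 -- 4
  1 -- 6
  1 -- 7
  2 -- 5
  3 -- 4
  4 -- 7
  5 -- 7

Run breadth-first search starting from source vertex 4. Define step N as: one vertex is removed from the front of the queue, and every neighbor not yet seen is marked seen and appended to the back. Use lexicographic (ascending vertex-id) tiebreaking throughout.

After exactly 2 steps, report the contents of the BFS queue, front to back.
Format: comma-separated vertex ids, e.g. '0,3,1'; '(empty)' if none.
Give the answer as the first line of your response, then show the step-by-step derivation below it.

1,3,7,2

step 1: dequeue 4; queue=[0,1,3,7]; order=4
step 2: dequeue 0; queue=[1,3,7,2]; order=4,0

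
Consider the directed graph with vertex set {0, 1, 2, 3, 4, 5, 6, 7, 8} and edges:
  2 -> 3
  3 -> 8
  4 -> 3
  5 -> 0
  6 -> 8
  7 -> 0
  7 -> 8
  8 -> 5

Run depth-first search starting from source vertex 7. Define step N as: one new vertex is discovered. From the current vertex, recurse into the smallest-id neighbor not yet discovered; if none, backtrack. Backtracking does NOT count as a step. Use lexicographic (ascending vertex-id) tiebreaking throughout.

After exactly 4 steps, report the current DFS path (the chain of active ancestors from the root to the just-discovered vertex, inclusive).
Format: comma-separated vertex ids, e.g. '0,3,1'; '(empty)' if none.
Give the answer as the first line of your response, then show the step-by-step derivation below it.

7,8,5

step 1: discover 7; path=7; order=7
step 2: discover 0; path=7>0; order=7,0
step 3: discover 8; path=7>8; order=7,0,8
step 4: discover 5; path=7>8>5; order=7,0,8,5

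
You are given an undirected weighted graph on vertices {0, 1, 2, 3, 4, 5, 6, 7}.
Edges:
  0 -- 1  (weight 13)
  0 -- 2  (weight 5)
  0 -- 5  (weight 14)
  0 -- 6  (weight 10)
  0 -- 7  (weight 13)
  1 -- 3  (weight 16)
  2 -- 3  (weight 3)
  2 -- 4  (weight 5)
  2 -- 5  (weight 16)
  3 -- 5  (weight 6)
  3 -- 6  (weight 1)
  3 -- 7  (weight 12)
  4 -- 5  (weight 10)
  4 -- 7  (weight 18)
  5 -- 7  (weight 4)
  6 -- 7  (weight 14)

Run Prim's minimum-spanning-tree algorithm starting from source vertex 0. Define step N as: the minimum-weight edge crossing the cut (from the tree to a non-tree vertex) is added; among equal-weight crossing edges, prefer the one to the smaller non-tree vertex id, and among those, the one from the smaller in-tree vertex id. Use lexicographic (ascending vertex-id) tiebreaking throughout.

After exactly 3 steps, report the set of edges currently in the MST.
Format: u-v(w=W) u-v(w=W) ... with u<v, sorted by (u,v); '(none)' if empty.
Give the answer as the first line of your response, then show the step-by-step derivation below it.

0-2(w=5) 2-3(w=3) 3-6(w=1)

step 1: add edge 0-2 (w=5); MST = {0-2(w=5)}
step 2: add edge 2-3 (w=3); MST = {0-2(w=5) 2-3(w=3)}
step 3: add edge 3-6 (w=1); MST = {0-2(w=5) 2-3(w=3) 3-6(w=1)}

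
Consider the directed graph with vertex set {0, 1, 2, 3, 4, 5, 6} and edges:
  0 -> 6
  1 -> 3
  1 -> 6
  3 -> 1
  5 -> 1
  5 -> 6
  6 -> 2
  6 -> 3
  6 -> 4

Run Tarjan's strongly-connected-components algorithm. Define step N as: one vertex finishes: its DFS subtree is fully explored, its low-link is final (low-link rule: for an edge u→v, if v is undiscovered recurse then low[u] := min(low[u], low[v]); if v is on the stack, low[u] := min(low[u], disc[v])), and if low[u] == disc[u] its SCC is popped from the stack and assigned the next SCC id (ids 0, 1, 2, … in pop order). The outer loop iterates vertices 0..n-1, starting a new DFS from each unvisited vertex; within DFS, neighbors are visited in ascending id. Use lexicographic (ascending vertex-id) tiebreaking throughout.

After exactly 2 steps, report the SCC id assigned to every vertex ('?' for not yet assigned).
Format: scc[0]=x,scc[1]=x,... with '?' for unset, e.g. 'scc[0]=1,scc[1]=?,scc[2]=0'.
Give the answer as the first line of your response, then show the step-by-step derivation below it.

scc[0]=?,scc[1]=?,scc[2]=0,scc[3]=?,scc[4]=?,scc[5]=?,scc[6]=?

step 1: low=(low[0]=0,low[1]=?,low[2]=2,low[3]=?,low[4]=?,low[5]=?,low[6]=1); scc=(scc[0]=?,scc[1]=?,scc[2]=0,scc[3]=?,scc[4]=?,scc[5]=?,scc[6]=?)
step 2: low=(low[0]=0,low[1]=1,low[2]=2,low[3]=3,low[4]=?,low[5]=?,low[6]=1); scc=(scc[0]=?,scc[1]=?,scc[2]=0,scc[3]=?,scc[4]=?,scc[5]=?,scc[6]=?)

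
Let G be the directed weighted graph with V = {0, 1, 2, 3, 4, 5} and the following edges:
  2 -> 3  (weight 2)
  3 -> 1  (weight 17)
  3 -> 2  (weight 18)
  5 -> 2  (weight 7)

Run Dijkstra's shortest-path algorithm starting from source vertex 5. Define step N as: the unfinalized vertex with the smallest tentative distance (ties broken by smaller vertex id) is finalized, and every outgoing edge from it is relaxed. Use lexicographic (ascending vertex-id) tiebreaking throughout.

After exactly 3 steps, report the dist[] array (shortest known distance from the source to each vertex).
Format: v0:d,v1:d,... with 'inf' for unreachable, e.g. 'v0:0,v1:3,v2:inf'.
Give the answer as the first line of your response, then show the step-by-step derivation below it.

v0:inf,v1:26,v2:7,v3:9,v4:inf,v5:0

step 1: dist = v0:inf,v1:inf,v2:7,v3:inf,v4:inf,v5:0
step 2: dist = v0:inf,v1:inf,v2:7,v3:9,v4:inf,v5:0
step 3: dist = v0:inf,v1:26,v2:7,v3:9,v4:inf,v5:0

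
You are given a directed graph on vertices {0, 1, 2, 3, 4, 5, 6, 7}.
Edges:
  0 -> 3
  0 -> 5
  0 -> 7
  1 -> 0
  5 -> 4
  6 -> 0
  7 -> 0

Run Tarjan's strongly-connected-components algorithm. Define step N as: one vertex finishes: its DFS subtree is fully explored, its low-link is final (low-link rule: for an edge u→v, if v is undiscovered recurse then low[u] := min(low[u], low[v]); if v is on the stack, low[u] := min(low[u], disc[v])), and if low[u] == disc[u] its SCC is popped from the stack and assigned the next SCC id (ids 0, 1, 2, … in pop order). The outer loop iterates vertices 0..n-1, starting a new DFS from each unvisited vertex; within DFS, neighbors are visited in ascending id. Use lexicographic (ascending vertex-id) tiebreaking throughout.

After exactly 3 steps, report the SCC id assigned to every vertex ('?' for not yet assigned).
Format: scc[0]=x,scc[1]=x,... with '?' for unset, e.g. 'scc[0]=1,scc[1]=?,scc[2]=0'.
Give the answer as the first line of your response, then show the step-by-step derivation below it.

scc[0]=?,scc[1]=?,scc[2]=?,scc[3]=0,scc[4]=1,scc[5]=2,scc[6]=?,scc[7]=?

step 1: low=(low[0]=0,low[1]=?,low[2]=?,low[3]=1,low[4]=?,low[5]=?,low[6]=?,low[7]=?); scc=(scc[0]=?,scc[1]=?,scc[2]=?,scc[3]=0,scc[4]=?,scc[5]=?,scc[6]=?,scc[7]=?)
step 2: low=(low[0]=0,low[1]=?,low[2]=?,low[3]=1,low[4]=3,low[5]=2,low[6]=?,low[7]=?); scc=(scc[0]=?,scc[1]=?,scc[2]=?,scc[3]=0,scc[4]=1,scc[5]=?,scc[6]=?,scc[7]=?)
step 3: low=(low[0]=0,low[1]=?,low[2]=?,low[3]=1,low[4]=3,low[5]=2,low[6]=?,low[7]=?); scc=(scc[0]=?,scc[1]=?,scc[2]=?,scc[3]=0,scc[4]=1,scc[5]=2,scc[6]=?,scc[7]=?)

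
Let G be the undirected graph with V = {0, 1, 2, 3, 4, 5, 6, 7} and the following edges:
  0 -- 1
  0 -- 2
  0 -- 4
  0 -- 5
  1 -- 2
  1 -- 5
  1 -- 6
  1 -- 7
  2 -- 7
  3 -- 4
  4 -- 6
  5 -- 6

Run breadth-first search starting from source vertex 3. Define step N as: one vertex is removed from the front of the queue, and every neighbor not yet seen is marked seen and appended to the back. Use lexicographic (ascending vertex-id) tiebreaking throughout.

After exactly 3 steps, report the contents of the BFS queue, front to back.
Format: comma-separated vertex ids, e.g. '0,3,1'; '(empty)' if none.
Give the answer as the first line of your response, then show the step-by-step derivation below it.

6,1,2,5

step 1: dequeue 3; queue=[4]; order=3
step 2: dequeue 4; queue=[0,6]; order=3,4
step 3: dequeue 0; queue=[6,1,2,5]; order=3,4,0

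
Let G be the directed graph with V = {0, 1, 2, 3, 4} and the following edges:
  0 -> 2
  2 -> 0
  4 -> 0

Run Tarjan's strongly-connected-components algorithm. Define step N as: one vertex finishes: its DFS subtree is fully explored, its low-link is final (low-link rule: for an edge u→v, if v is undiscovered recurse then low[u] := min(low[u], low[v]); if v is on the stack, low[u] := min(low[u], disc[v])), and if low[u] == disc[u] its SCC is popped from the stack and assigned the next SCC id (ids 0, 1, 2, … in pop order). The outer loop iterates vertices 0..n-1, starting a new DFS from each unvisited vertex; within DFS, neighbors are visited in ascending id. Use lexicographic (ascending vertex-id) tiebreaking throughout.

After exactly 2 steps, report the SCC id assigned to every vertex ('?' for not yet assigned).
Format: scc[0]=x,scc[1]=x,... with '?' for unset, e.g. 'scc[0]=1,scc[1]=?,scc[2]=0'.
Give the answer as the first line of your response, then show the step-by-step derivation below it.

scc[0]=0,scc[1]=?,scc[2]=0,scc[3]=?,scc[4]=?

step 1: low=(low[0]=0,low[1]=?,low[2]=0,low[3]=?,low[4]=?); scc=(scc[0]=?,scc[1]=?,scc[2]=?,scc[3]=?,scc[4]=?)
step 2: low=(low[0]=0,low[1]=?,low[2]=0,low[3]=?,low[4]=?); scc=(scc[0]=0,scc[1]=?,scc[2]=0,scc[3]=?,scc[4]=?)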